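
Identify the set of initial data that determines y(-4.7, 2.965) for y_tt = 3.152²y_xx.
Domain of dependence: [-14.04568, 4.64568]. Signals travel at speed 3.152, so data within |x - -4.7| ≤ 3.152·2.965 = 9.34568 can reach the point.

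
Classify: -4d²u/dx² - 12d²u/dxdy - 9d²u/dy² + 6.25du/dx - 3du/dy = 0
Parabolic (discriminant = 0).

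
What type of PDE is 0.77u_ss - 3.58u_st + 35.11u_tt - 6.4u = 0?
With A = 0.77, B = -3.58, C = 35.11, the discriminant is -95.3224. This is an elliptic PDE.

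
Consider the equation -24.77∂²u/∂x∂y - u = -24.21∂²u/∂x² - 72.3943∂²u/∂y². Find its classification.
Rewriting in standard form: 24.21∂²u/∂x² - 24.77∂²u/∂x∂y + 72.3943∂²u/∂y² - u = 0. Elliptic. (A = 24.21, B = -24.77, C = 72.3943 gives B² - 4AC = -6397.111112.)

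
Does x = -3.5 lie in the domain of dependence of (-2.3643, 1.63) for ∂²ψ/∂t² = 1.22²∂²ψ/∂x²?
Yes. The domain of dependence is [-4.3529, -0.3757], and -3.5 ∈ [-4.3529, -0.3757].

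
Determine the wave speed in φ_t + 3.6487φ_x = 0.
Speed = 3.6487. Information travels along x - 3.6487t = const (rightward).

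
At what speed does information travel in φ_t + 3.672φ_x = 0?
Speed = 3.672. Information travels along x - 3.672t = const (rightward).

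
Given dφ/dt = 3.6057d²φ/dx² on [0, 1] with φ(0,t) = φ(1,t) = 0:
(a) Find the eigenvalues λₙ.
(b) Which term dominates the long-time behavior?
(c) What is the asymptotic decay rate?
Eigenvalues: λₙ = 3.6057n²π².
First three modes:
  n=1: λ₁ = 3.6057π² ≈ 35.587
  n=2: λ₂ = 14.4228π² ≈ 142.347 (4× faster decay)
  n=3: λ₃ = 32.4513π² ≈ 320.281 (9× faster decay)
As t → ∞, higher modes decay exponentially faster. The n=1 mode dominates: φ ~ c₁ sin(πx) e^{-λ₁t}.
Decay rate: λ₁ = 3.6057π² ≈ 35.587.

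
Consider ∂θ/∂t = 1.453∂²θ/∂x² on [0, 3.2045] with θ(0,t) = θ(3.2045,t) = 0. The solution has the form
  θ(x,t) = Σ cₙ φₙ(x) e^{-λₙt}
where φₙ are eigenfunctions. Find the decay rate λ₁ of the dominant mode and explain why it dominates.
Eigenvalues: λₙ = 1.453n²π²/3.2045².
First three modes:
  n=1: λ₁ = 1.453π²/3.2045² ≈ 1.397
  n=2: λ₂ = 5.812π²/3.2045² ≈ 5.586 (4× faster decay)
  n=3: λ₃ = 13.077π²/3.2045² ≈ 12.569 (9× faster decay)
As t → ∞, higher modes decay exponentially faster. The n=1 mode dominates: θ ~ c₁ sin(πx/3.2045) e^{-λ₁t}.
Decay rate: λ₁ = 1.453π²/3.2045² ≈ 1.397.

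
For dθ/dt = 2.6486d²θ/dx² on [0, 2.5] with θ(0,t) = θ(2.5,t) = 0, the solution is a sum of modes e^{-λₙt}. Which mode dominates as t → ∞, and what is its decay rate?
Eigenvalues: λₙ = 2.6486n²π²/2.5².
First three modes:
  n=1: λ₁ = 2.6486π²/2.5² ≈ 4.183
  n=2: λ₂ = 10.5944π²/2.5² ≈ 16.73 (4× faster decay)
  n=3: λ₃ = 23.8374π²/2.5² ≈ 37.643 (9× faster decay)
As t → ∞, higher modes decay exponentially faster. The n=1 mode dominates: θ ~ c₁ sin(πx/2.5) e^{-λ₁t}.
Decay rate: λ₁ = 2.6486π²/2.5² ≈ 4.183.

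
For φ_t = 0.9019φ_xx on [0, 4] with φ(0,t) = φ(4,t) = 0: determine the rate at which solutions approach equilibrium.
Eigenvalues: λₙ = 0.9019n²π²/4².
First three modes:
  n=1: λ₁ = 0.9019π²/4² ≈ 0.556
  n=2: λ₂ = 3.6076π²/4² ≈ 2.225 (4× faster decay)
  n=3: λ₃ = 8.1171π²/4² ≈ 5.007 (9× faster decay)
As t → ∞, higher modes decay exponentially faster. The n=1 mode dominates: φ ~ c₁ sin(πx/4) e^{-λ₁t}.
Decay rate: λ₁ = 0.9019π²/4² ≈ 0.556.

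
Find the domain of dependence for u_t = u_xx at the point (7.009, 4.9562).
The entire real line. The heat equation has infinite propagation speed: any initial disturbance instantly affects all points (though exponentially small far away).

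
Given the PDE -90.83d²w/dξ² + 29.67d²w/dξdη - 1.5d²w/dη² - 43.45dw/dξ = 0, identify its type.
The second-order coefficients are A = -90.83, B = 29.67, C = -1.5. Since B² - 4AC = 335.3289 > 0, this is a hyperbolic PDE.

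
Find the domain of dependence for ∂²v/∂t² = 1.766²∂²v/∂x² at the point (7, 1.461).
Domain of dependence: [4.419874, 9.580126]. Signals travel at speed 1.766, so data within |x - 7| ≤ 1.766·1.461 = 2.580126 can reach the point.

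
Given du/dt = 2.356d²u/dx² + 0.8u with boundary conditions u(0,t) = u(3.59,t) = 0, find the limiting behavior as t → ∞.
u → 0. Diffusion dominates reaction (r=0.8 < κπ²/L²≈1.8); solution decays.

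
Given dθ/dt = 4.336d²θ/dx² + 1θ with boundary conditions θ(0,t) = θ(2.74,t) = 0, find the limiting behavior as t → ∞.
θ → 0. Diffusion dominates reaction (r=1 < κπ²/L²≈5.7); solution decays.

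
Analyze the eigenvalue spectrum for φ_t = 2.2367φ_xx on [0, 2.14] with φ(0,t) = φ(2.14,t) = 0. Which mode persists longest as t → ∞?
Eigenvalues: λₙ = 2.2367n²π²/2.14².
First three modes:
  n=1: λ₁ = 2.2367π²/2.14² ≈ 4.82
  n=2: λ₂ = 8.9468π²/2.14² ≈ 19.281 (4× faster decay)
  n=3: λ₃ = 20.1303π²/2.14² ≈ 43.383 (9× faster decay)
As t → ∞, higher modes decay exponentially faster. The n=1 mode dominates: φ ~ c₁ sin(πx/2.14) e^{-λ₁t}.
Decay rate: λ₁ = 2.2367π²/2.14² ≈ 4.82.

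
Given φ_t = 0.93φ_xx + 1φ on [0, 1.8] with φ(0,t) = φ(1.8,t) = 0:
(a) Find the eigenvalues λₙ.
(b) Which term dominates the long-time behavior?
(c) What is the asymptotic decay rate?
Eigenvalues: λₙ = 0.93n²π²/1.8² - 1.
First three modes:
  n=1: λ₁ = 0.93π²/1.8² - 1 ≈ 1.833
  n=2: λ₂ = 3.72π²/1.8² - 1 ≈ 10.332
  n=3: λ₃ = 8.37π²/1.8² - 1 ≈ 24.496
Since 0.93π²/1.8² ≈ 2.833 > 1, all λₙ > 0.
The n=1 mode decays slowest → dominates as t → ∞.
Asymptotic: φ ~ c₁ sin(πx/1.8) e^{-λ₁t} with decay rate λ₁ ≈ 1.833.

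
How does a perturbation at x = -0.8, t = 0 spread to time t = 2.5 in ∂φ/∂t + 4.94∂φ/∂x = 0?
At x = 11.55. The characteristic carries data from (-0.8, 0) to (11.55, 2.5).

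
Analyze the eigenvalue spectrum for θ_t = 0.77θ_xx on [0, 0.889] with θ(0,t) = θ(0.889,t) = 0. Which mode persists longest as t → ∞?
Eigenvalues: λₙ = 0.77n²π²/0.889².
First three modes:
  n=1: λ₁ = 0.77π²/0.889² ≈ 9.616
  n=2: λ₂ = 3.08π²/0.889² ≈ 38.463 (4× faster decay)
  n=3: λ₃ = 6.93π²/0.889² ≈ 86.543 (9× faster decay)
As t → ∞, higher modes decay exponentially faster. The n=1 mode dominates: θ ~ c₁ sin(πx/0.889) e^{-λ₁t}.
Decay rate: λ₁ = 0.77π²/0.889² ≈ 9.616.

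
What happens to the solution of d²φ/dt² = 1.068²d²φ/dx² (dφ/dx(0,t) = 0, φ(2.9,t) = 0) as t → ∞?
φ oscillates (no decay). Energy is conserved; the solution oscillates indefinitely as standing waves.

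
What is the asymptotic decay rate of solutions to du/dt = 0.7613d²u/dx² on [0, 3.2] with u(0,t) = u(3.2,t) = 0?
Eigenvalues: λₙ = 0.7613n²π²/3.2².
First three modes:
  n=1: λ₁ = 0.7613π²/3.2² ≈ 0.734
  n=2: λ₂ = 3.0452π²/3.2² ≈ 2.935 (4× faster decay)
  n=3: λ₃ = 6.8517π²/3.2² ≈ 6.604 (9× faster decay)
As t → ∞, higher modes decay exponentially faster. The n=1 mode dominates: u ~ c₁ sin(πx/3.2) e^{-λ₁t}.
Decay rate: λ₁ = 0.7613π²/3.2² ≈ 0.734.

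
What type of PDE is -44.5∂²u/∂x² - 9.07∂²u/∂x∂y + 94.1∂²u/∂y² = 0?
With A = -44.5, B = -9.07, C = 94.1, the discriminant is 16832.0649. This is a hyperbolic PDE.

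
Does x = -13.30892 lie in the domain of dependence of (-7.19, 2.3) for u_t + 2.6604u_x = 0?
Yes. The characteristic through (-7.19, 2.3) passes through x = -13.30892.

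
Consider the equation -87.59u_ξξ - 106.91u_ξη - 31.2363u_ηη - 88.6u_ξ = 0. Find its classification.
Hyperbolic. (A = -87.59, B = -106.91, C = -31.2363 gives B² - 4AC = 485.798032.)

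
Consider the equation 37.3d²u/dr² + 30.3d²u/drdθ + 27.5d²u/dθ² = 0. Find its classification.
Elliptic. (A = 37.3, B = 30.3, C = 27.5 gives B² - 4AC = -3184.91.)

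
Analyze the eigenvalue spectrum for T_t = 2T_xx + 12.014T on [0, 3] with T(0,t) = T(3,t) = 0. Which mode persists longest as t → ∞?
Eigenvalues: λₙ = 2n²π²/3² - 12.014.
First three modes:
  n=1: λ₁ = 2π²/3² - 12.014 ≈ -9.821
  n=2: λ₂ = 8π²/3² - 12.014 ≈ -3.241
  n=3: λ₃ = 18π²/3² - 12.014 ≈ 7.725
Since 2π²/3² ≈ 2.193 < 12.014, λ₁ < 0.
The n=1 mode grows fastest (−λₙ is largest for n=1) → dominates.
Asymptotic: T ~ c₁ sin(πx/3) e^{9.821t} (exponential growth at rate −λ₁ ≈ 9.821).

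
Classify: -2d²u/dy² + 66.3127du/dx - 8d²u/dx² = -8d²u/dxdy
Rewriting in standard form: -8d²u/dx² + 8d²u/dxdy - 2d²u/dy² + 66.3127du/dx = 0. Parabolic (discriminant = 0).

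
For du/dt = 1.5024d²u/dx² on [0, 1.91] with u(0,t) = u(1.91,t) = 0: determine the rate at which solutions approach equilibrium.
Eigenvalues: λₙ = 1.5024n²π²/1.91².
First three modes:
  n=1: λ₁ = 1.5024π²/1.91² ≈ 4.065
  n=2: λ₂ = 6.0096π²/1.91² ≈ 16.258 (4× faster decay)
  n=3: λ₃ = 13.5216π²/1.91² ≈ 36.581 (9× faster decay)
As t → ∞, higher modes decay exponentially faster. The n=1 mode dominates: u ~ c₁ sin(πx/1.91) e^{-λ₁t}.
Decay rate: λ₁ = 1.5024π²/1.91² ≈ 4.065.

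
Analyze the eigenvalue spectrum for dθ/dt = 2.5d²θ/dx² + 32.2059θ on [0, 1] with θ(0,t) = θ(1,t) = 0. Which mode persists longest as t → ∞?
Eigenvalues: λₙ = 2.5n²π²/1² - 32.2059.
First three modes:
  n=1: λ₁ = 2.5π² - 32.2059 ≈ -7.532
  n=2: λ₂ = 10π² - 32.2059 ≈ 66.49
  n=3: λ₃ = 22.5π² - 32.2059 ≈ 189.86
Since 2.5π² ≈ 24.674 < 32.2059, λ₁ < 0.
The n=1 mode grows fastest (−λₙ is largest for n=1) → dominates.
Asymptotic: θ ~ c₁ sin(πx/1) e^{7.532t} (exponential growth at rate −λ₁ ≈ 7.532).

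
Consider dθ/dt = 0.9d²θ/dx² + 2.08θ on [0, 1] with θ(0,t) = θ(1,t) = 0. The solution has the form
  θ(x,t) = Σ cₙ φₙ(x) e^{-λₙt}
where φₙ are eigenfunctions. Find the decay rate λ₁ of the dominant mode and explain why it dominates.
Eigenvalues: λₙ = 0.9n²π²/1² - 2.08.
First three modes:
  n=1: λ₁ = 0.9π² - 2.08 ≈ 6.803
  n=2: λ₂ = 3.6π² - 2.08 ≈ 33.451
  n=3: λ₃ = 8.1π² - 2.08 ≈ 77.864
Since 0.9π² ≈ 8.883 > 2.08, all λₙ > 0.
The n=1 mode decays slowest → dominates as t → ∞.
Asymptotic: θ ~ c₁ sin(πx/1) e^{-λ₁t} with decay rate λ₁ ≈ 6.803.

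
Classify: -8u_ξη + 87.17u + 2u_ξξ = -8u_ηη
Rewriting in standard form: 2u_ξξ - 8u_ξη + 8u_ηη + 87.17u = 0. Parabolic (discriminant = 0).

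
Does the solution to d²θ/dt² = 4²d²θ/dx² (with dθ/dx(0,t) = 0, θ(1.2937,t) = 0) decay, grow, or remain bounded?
θ oscillates (no decay). Energy is conserved; the solution oscillates indefinitely as standing waves.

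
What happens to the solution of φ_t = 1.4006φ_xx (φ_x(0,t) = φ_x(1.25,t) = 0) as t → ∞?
φ → constant (steady state). Heat is conserved (no flux at boundaries); solution approaches the spatial average.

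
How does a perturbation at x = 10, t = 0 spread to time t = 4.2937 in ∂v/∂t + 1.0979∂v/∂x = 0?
At x = 14.71405323. The characteristic carries data from (10, 0) to (14.71405323, 4.2937).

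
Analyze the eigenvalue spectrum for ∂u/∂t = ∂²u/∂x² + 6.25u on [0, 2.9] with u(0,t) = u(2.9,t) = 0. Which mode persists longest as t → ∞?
Eigenvalues: λₙ = n²π²/2.9² - 6.25.
First three modes:
  n=1: λ₁ = π²/2.9² - 6.25 ≈ -5.076
  n=2: λ₂ = 4π²/2.9² - 6.25 ≈ -1.556
  n=3: λ₃ = 9π²/2.9² - 6.25 ≈ 4.312
Since π²/2.9² ≈ 1.174 < 6.25, λ₁ < 0.
The n=1 mode grows fastest (−λₙ is largest for n=1) → dominates.
Asymptotic: u ~ c₁ sin(πx/2.9) e^{5.076t} (exponential growth at rate −λ₁ ≈ 5.076).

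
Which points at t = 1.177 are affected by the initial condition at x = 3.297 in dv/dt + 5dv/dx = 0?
At x = 9.182. The characteristic carries data from (3.297, 0) to (9.182, 1.177).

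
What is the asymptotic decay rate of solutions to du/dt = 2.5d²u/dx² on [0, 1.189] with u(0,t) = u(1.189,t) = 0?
Eigenvalues: λₙ = 2.5n²π²/1.189².
First three modes:
  n=1: λ₁ = 2.5π²/1.189² ≈ 17.453
  n=2: λ₂ = 10π²/1.189² ≈ 69.813 (4× faster decay)
  n=3: λ₃ = 22.5π²/1.189² ≈ 157.079 (9× faster decay)
As t → ∞, higher modes decay exponentially faster. The n=1 mode dominates: u ~ c₁ sin(πx/1.189) e^{-λ₁t}.
Decay rate: λ₁ = 2.5π²/1.189² ≈ 17.453.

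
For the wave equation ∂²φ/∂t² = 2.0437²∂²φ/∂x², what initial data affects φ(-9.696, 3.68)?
Domain of dependence: [-17.216816, -2.175184]. Signals travel at speed 2.0437, so data within |x - -9.696| ≤ 2.0437·3.68 = 7.520816 can reach the point.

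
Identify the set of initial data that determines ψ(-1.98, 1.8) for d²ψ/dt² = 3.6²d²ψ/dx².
Domain of dependence: [-8.46, 4.5]. Signals travel at speed 3.6, so data within |x - -1.98| ≤ 3.6·1.8 = 6.48 can reach the point.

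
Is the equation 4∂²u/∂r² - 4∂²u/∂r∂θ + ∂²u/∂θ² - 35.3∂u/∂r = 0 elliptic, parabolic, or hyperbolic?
Computing B² - 4AC with A = 4, B = -4, C = 1: discriminant = 0 (zero). Answer: parabolic.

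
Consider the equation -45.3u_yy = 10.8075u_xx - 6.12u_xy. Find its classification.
Rewriting in standard form: -10.8075u_xx + 6.12u_xy - 45.3u_yy = 0. Elliptic. (A = -10.8075, B = 6.12, C = -45.3 gives B² - 4AC = -1920.8646.)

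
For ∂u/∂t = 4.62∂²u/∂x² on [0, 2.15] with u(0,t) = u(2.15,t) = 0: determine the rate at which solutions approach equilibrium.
Eigenvalues: λₙ = 4.62n²π²/2.15².
First three modes:
  n=1: λ₁ = 4.62π²/2.15² ≈ 9.864
  n=2: λ₂ = 18.48π²/2.15² ≈ 39.457 (4× faster decay)
  n=3: λ₃ = 41.58π²/2.15² ≈ 88.778 (9× faster decay)
As t → ∞, higher modes decay exponentially faster. The n=1 mode dominates: u ~ c₁ sin(πx/2.15) e^{-λ₁t}.
Decay rate: λ₁ = 4.62π²/2.15² ≈ 9.864.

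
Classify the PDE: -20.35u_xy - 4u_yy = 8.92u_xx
Rewriting in standard form: -8.92u_xx - 20.35u_xy - 4u_yy = 0. A = -8.92, B = -20.35, C = -4. Discriminant B² - 4AC = 271.4025. Since 271.4025 > 0, hyperbolic.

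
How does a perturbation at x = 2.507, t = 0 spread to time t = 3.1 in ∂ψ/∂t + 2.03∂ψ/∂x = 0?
At x = 8.8. The characteristic carries data from (2.507, 0) to (8.8, 3.1).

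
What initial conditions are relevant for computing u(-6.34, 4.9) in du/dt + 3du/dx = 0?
A single point: x = -21.04. The characteristic through (-6.34, 4.9) is x - 3t = const, so x = -6.34 - 3·4.9 = -21.04.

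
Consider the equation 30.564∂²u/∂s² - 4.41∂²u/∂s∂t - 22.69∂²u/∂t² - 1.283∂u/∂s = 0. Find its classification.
Hyperbolic. (A = 30.564, B = -4.41, C = -22.69 gives B² - 4AC = 2793.43674.)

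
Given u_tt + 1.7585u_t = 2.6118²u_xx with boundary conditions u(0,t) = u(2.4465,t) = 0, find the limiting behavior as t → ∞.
u → 0. Damping (γ=1.7585) dissipates energy; oscillations decay exponentially.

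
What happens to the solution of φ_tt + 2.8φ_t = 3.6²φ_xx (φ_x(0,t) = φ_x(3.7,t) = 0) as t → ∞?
φ → constant (steady state). Damping (γ=2.8) dissipates the nonconstant modes; with Neumann BCs the spatial average obeys M''+γM'=0 and tends to a finite limit.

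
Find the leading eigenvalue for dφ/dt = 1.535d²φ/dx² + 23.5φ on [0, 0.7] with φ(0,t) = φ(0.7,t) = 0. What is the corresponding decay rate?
Eigenvalues: λₙ = 1.535n²π²/0.7² - 23.5.
First three modes:
  n=1: λ₁ = 1.535π²/0.7² - 23.5 ≈ 7.418
  n=2: λ₂ = 6.14π²/0.7² - 23.5 ≈ 100.172
  n=3: λ₃ = 13.815π²/0.7² - 23.5 ≈ 254.762
Since 1.535π²/0.7² ≈ 30.918 > 23.5, all λₙ > 0.
The n=1 mode decays slowest → dominates as t → ∞.
Asymptotic: φ ~ c₁ sin(πx/0.7) e^{-λ₁t} with decay rate λ₁ ≈ 7.418.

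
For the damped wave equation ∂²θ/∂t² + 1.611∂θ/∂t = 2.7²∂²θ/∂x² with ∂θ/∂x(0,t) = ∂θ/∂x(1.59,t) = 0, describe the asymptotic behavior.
θ → constant (steady state). Damping (γ=1.611) dissipates the nonconstant modes; with Neumann BCs the spatial average obeys M''+γM'=0 and tends to a finite limit.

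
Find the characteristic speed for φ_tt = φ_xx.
Speed = 1. Information travels along characteristics x = x₀ ± 1t.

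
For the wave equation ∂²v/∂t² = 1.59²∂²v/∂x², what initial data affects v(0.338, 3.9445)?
Domain of dependence: [-5.933755, 6.609755]. Signals travel at speed 1.59, so data within |x - 0.338| ≤ 1.59·3.9445 = 6.271755 can reach the point.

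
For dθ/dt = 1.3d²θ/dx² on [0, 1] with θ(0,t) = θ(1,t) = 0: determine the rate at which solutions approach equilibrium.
Eigenvalues: λₙ = 1.3n²π².
First three modes:
  n=1: λ₁ = 1.3π² ≈ 12.83
  n=2: λ₂ = 5.2π² ≈ 51.322 (4× faster decay)
  n=3: λ₃ = 11.7π² ≈ 115.474 (9× faster decay)
As t → ∞, higher modes decay exponentially faster. The n=1 mode dominates: θ ~ c₁ sin(πx) e^{-λ₁t}.
Decay rate: λ₁ = 1.3π² ≈ 12.83.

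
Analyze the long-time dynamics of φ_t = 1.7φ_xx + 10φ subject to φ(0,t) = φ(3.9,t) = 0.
Long-time behavior: φ grows unboundedly. Reaction dominates diffusion (r=10 > κπ²/L²≈1.1); solution grows exponentially.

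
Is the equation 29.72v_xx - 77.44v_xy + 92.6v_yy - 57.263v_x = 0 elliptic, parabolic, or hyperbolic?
Computing B² - 4AC with A = 29.72, B = -77.44, C = 92.6: discriminant = -5011.3344 (negative). Answer: elliptic.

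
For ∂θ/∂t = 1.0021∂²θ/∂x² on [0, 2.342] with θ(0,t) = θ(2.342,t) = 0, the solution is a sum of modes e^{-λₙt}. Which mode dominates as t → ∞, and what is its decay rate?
Eigenvalues: λₙ = 1.0021n²π²/2.342².
First three modes:
  n=1: λ₁ = 1.0021π²/2.342² ≈ 1.803
  n=2: λ₂ = 4.0084π²/2.342² ≈ 7.213 (4× faster decay)
  n=3: λ₃ = 9.0189π²/2.342² ≈ 16.229 (9× faster decay)
As t → ∞, higher modes decay exponentially faster. The n=1 mode dominates: θ ~ c₁ sin(πx/2.342) e^{-λ₁t}.
Decay rate: λ₁ = 1.0021π²/2.342² ≈ 1.803.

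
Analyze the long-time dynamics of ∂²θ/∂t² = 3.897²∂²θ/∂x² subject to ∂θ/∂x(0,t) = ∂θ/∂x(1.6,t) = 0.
Long-time behavior: θ oscillates about a mean that drifts linearly in t (generically unbounded; no decay). There is no damping, so the nonconstant modes persist as standing waves (energy conserved, no decay). But with Neumann conditions at both ends the constant mode has eigenvalue 0: the spatial mean M(t) of θ satisfies M'' = 0, so M(t) = M(0) + M'(0)·t. Unless the initial velocity has zero mean (∫θ_t(x,0)dx = 0), the solution grows linearly in t (unbounded, though not exponentially); if it does have zero mean, the solution stays bounded and simply oscillates.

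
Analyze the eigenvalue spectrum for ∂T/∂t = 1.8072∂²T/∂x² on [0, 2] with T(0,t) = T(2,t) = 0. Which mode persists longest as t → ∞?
Eigenvalues: λₙ = 1.8072n²π²/2².
First three modes:
  n=1: λ₁ = 1.8072π²/2² ≈ 4.459
  n=2: λ₂ = 7.2288π²/2² ≈ 17.836 (4× faster decay)
  n=3: λ₃ = 16.2648π²/2² ≈ 40.132 (9× faster decay)
As t → ∞, higher modes decay exponentially faster. The n=1 mode dominates: T ~ c₁ sin(πx/2) e^{-λ₁t}.
Decay rate: λ₁ = 1.8072π²/2² ≈ 4.459.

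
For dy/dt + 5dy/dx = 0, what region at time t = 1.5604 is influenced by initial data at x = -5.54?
At x = 2.262. The characteristic carries data from (-5.54, 0) to (2.262, 1.5604).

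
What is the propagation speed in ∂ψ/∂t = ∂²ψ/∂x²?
Infinite. The heat equation is parabolic, not hyperbolic, so disturbances propagate instantly.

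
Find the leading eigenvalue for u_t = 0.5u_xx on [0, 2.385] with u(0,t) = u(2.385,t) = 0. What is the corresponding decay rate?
Eigenvalues: λₙ = 0.5n²π²/2.385².
First three modes:
  n=1: λ₁ = 0.5π²/2.385² ≈ 0.868
  n=2: λ₂ = 2π²/2.385² ≈ 3.47 (4× faster decay)
  n=3: λ₃ = 4.5π²/2.385² ≈ 7.808 (9× faster decay)
As t → ∞, higher modes decay exponentially faster. The n=1 mode dominates: u ~ c₁ sin(πx/2.385) e^{-λ₁t}.
Decay rate: λ₁ = 0.5π²/2.385² ≈ 0.868.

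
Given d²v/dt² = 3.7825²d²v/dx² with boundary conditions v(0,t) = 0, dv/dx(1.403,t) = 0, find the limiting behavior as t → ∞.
v oscillates (no decay). Energy is conserved; the solution oscillates indefinitely as standing waves.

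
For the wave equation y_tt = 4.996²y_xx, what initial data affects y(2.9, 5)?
Domain of dependence: [-22.08, 27.88]. Signals travel at speed 4.996, so data within |x - 2.9| ≤ 4.996·5 = 24.98 can reach the point.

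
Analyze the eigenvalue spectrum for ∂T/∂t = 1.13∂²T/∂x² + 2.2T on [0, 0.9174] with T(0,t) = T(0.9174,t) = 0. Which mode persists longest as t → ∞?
Eigenvalues: λₙ = 1.13n²π²/0.9174² - 2.2.
First three modes:
  n=1: λ₁ = 1.13π²/0.9174² - 2.2 ≈ 11.051
  n=2: λ₂ = 4.52π²/0.9174² - 2.2 ≈ 50.805
  n=3: λ₃ = 10.17π²/0.9174² - 2.2 ≈ 117.062
Since 1.13π²/0.9174² ≈ 13.251 > 2.2, all λₙ > 0.
The n=1 mode decays slowest → dominates as t → ∞.
Asymptotic: T ~ c₁ sin(πx/0.9174) e^{-λ₁t} with decay rate λ₁ ≈ 11.051.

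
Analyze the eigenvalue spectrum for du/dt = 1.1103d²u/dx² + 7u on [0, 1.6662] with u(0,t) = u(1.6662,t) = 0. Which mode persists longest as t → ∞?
Eigenvalues: λₙ = 1.1103n²π²/1.6662² - 7.
First three modes:
  n=1: λ₁ = 1.1103π²/1.6662² - 7 ≈ -3.053
  n=2: λ₂ = 4.4412π²/1.6662² - 7 ≈ 8.789
  n=3: λ₃ = 9.9927π²/1.6662² - 7 ≈ 28.525
Since 1.1103π²/1.6662² ≈ 3.947 < 7, λ₁ < 0.
The n=1 mode grows fastest (−λₙ is largest for n=1) → dominates.
Asymptotic: u ~ c₁ sin(πx/1.6662) e^{3.053t} (exponential growth at rate −λ₁ ≈ 3.053).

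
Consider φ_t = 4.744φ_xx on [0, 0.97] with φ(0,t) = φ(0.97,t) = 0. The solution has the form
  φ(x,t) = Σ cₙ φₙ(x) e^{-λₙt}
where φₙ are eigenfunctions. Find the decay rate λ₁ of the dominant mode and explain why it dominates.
Eigenvalues: λₙ = 4.744n²π²/0.97².
First three modes:
  n=1: λ₁ = 4.744π²/0.97² ≈ 49.762
  n=2: λ₂ = 18.976π²/0.97² ≈ 199.049 (4× faster decay)
  n=3: λ₃ = 42.696π²/0.97² ≈ 447.861 (9× faster decay)
As t → ∞, higher modes decay exponentially faster. The n=1 mode dominates: φ ~ c₁ sin(πx/0.97) e^{-λ₁t}.
Decay rate: λ₁ = 4.744π²/0.97² ≈ 49.762.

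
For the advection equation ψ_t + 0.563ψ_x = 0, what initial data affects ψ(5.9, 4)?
A single point: x = 3.648. The characteristic through (5.9, 4) is x - 0.563t = const, so x = 5.9 - 0.563·4 = 3.648.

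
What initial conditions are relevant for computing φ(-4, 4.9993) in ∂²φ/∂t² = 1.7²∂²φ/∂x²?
Domain of dependence: [-12.49881, 4.49881]. Signals travel at speed 1.7, so data within |x - -4| ≤ 1.7·4.9993 = 8.49881 can reach the point.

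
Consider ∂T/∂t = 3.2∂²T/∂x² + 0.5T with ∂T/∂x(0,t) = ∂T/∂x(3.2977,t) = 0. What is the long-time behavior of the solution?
As t → ∞, T grows unboundedly. With Neumann BCs the constant mode has diffusion eigenvalue 0, so any r > 0 makes it grow like e^(0.5t); solution grows exponentially.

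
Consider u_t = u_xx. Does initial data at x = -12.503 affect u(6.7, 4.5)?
Yes, for any finite x. The heat equation has infinite propagation speed, so all initial data affects all points at any t > 0.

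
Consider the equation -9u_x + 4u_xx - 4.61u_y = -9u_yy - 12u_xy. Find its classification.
Rewriting in standard form: 4u_xx + 12u_xy + 9u_yy - 9u_x - 4.61u_y = 0. Parabolic. (A = 4, B = 12, C = 9 gives B² - 4AC = 0.)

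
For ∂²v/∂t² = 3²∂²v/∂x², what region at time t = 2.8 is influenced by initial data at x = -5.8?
Domain of influence: [-14.2, 2.6]. Data at x = -5.8 spreads outward at speed 3.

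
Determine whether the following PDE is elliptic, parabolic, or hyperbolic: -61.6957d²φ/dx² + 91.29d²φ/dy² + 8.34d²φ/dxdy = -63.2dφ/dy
Rewriting in standard form: -61.6957d²φ/dx² + 8.34d²φ/dxdy + 91.29d²φ/dy² + 63.2dφ/dy = 0. Coefficients: A = -61.6957, B = 8.34, C = 91.29. B² - 4AC = 22598.357412, which is positive, so the equation is hyperbolic.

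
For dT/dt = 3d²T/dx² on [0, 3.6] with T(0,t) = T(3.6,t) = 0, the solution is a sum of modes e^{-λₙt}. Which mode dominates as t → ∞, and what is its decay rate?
Eigenvalues: λₙ = 3n²π²/3.6².
First three modes:
  n=1: λ₁ = 3π²/3.6² ≈ 2.285
  n=2: λ₂ = 12π²/3.6² ≈ 9.139 (4× faster decay)
  n=3: λ₃ = 27π²/3.6² ≈ 20.562 (9× faster decay)
As t → ∞, higher modes decay exponentially faster. The n=1 mode dominates: T ~ c₁ sin(πx/3.6) e^{-λ₁t}.
Decay rate: λ₁ = 3π²/3.6² ≈ 2.285.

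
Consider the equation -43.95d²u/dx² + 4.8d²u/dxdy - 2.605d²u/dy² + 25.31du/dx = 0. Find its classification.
Elliptic. (A = -43.95, B = 4.8, C = -2.605 gives B² - 4AC = -434.919.)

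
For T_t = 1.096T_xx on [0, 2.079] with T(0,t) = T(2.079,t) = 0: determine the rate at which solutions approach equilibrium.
Eigenvalues: λₙ = 1.096n²π²/2.079².
First three modes:
  n=1: λ₁ = 1.096π²/2.079² ≈ 2.503
  n=2: λ₂ = 4.384π²/2.079² ≈ 10.011 (4× faster decay)
  n=3: λ₃ = 9.864π²/2.079² ≈ 22.524 (9× faster decay)
As t → ∞, higher modes decay exponentially faster. The n=1 mode dominates: T ~ c₁ sin(πx/2.079) e^{-λ₁t}.
Decay rate: λ₁ = 1.096π²/2.079² ≈ 2.503.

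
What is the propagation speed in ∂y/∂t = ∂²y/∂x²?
Infinite. The heat equation is parabolic, not hyperbolic, so disturbances propagate instantly.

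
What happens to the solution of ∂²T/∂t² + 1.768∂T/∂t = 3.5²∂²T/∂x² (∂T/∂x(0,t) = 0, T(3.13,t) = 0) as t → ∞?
T → 0. Damping (γ=1.768) dissipates energy; oscillations decay exponentially.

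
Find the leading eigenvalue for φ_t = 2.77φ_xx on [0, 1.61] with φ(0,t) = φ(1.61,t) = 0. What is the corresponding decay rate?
Eigenvalues: λₙ = 2.77n²π²/1.61².
First three modes:
  n=1: λ₁ = 2.77π²/1.61² ≈ 10.547
  n=2: λ₂ = 11.08π²/1.61² ≈ 42.188 (4× faster decay)
  n=3: λ₃ = 24.93π²/1.61² ≈ 94.923 (9× faster decay)
As t → ∞, higher modes decay exponentially faster. The n=1 mode dominates: φ ~ c₁ sin(πx/1.61) e^{-λ₁t}.
Decay rate: λ₁ = 2.77π²/1.61² ≈ 10.547.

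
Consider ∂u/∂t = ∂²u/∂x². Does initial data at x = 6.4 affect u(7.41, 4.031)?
Yes, for any finite x. The heat equation has infinite propagation speed, so all initial data affects all points at any t > 0.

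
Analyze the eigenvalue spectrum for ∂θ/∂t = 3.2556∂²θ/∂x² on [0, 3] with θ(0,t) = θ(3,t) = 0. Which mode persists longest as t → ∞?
Eigenvalues: λₙ = 3.2556n²π²/3².
First three modes:
  n=1: λ₁ = 3.2556π²/3² ≈ 3.57
  n=2: λ₂ = 13.0224π²/3² ≈ 14.281 (4× faster decay)
  n=3: λ₃ = 29.3004π²/3² ≈ 32.131 (9× faster decay)
As t → ∞, higher modes decay exponentially faster. The n=1 mode dominates: θ ~ c₁ sin(πx/3) e^{-λ₁t}.
Decay rate: λ₁ = 3.2556π²/3² ≈ 3.57.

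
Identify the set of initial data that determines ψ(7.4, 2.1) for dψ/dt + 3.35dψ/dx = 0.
A single point: x = 0.365. The characteristic through (7.4, 2.1) is x - 3.35t = const, so x = 7.4 - 3.35·2.1 = 0.365.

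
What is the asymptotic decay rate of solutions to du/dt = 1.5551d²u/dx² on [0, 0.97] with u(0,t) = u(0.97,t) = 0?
Eigenvalues: λₙ = 1.5551n²π²/0.97².
First three modes:
  n=1: λ₁ = 1.5551π²/0.97² ≈ 16.312
  n=2: λ₂ = 6.2204π²/0.97² ≈ 65.249 (4× faster decay)
  n=3: λ₃ = 13.9959π²/0.97² ≈ 146.81 (9× faster decay)
As t → ∞, higher modes decay exponentially faster. The n=1 mode dominates: u ~ c₁ sin(πx/0.97) e^{-λ₁t}.
Decay rate: λ₁ = 1.5551π²/0.97² ≈ 16.312.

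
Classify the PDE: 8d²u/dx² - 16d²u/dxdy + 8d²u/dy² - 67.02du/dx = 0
A = 8, B = -16, C = 8. Discriminant B² - 4AC = 0. Since 0 = 0, parabolic.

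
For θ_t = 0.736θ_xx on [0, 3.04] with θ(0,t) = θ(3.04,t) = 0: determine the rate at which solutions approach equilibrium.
Eigenvalues: λₙ = 0.736n²π²/3.04².
First three modes:
  n=1: λ₁ = 0.736π²/3.04² ≈ 0.786
  n=2: λ₂ = 2.944π²/3.04² ≈ 3.144 (4× faster decay)
  n=3: λ₃ = 6.624π²/3.04² ≈ 7.074 (9× faster decay)
As t → ∞, higher modes decay exponentially faster. The n=1 mode dominates: θ ~ c₁ sin(πx/3.04) e^{-λ₁t}.
Decay rate: λ₁ = 0.736π²/3.04² ≈ 0.786.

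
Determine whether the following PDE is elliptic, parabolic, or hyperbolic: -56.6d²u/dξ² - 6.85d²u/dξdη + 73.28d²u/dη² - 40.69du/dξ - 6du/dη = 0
Coefficients: A = -56.6, B = -6.85, C = 73.28. B² - 4AC = 16637.5145, which is positive, so the equation is hyperbolic.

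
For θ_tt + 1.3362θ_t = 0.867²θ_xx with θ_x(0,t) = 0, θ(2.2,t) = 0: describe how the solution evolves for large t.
θ → 0. Damping (γ=1.3362) dissipates energy; oscillations decay exponentially.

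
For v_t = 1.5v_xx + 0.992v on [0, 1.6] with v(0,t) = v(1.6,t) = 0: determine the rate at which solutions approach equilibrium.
Eigenvalues: λₙ = 1.5n²π²/1.6² - 0.992.
First three modes:
  n=1: λ₁ = 1.5π²/1.6² - 0.992 ≈ 4.791
  n=2: λ₂ = 6π²/1.6² - 0.992 ≈ 22.14
  n=3: λ₃ = 13.5π²/1.6² - 0.992 ≈ 51.055
Since 1.5π²/1.6² ≈ 5.783 > 0.992, all λₙ > 0.
The n=1 mode decays slowest → dominates as t → ∞.
Asymptotic: v ~ c₁ sin(πx/1.6) e^{-λ₁t} with decay rate λ₁ ≈ 4.791.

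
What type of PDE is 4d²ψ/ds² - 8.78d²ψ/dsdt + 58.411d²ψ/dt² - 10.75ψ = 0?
With A = 4, B = -8.78, C = 58.411, the discriminant is -857.4876. This is an elliptic PDE.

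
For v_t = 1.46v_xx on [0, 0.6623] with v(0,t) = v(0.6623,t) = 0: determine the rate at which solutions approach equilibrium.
Eigenvalues: λₙ = 1.46n²π²/0.6623².
First three modes:
  n=1: λ₁ = 1.46π²/0.6623² ≈ 32.851
  n=2: λ₂ = 5.84π²/0.6623² ≈ 131.402 (4× faster decay)
  n=3: λ₃ = 13.14π²/0.6623² ≈ 295.655 (9× faster decay)
As t → ∞, higher modes decay exponentially faster. The n=1 mode dominates: v ~ c₁ sin(πx/0.6623) e^{-λ₁t}.
Decay rate: λ₁ = 1.46π²/0.6623² ≈ 32.851.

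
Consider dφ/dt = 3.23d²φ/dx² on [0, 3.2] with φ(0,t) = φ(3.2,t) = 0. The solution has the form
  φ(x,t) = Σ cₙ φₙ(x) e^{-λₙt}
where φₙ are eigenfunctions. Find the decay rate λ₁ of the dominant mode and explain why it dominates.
Eigenvalues: λₙ = 3.23n²π²/3.2².
First three modes:
  n=1: λ₁ = 3.23π²/3.2² ≈ 3.113
  n=2: λ₂ = 12.92π²/3.2² ≈ 12.453 (4× faster decay)
  n=3: λ₃ = 29.07π²/3.2² ≈ 28.018 (9× faster decay)
As t → ∞, higher modes decay exponentially faster. The n=1 mode dominates: φ ~ c₁ sin(πx/3.2) e^{-λ₁t}.
Decay rate: λ₁ = 3.23π²/3.2² ≈ 3.113.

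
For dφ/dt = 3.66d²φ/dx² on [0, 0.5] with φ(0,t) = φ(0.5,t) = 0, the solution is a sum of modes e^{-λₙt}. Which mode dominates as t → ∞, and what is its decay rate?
Eigenvalues: λₙ = 3.66n²π²/0.5².
First three modes:
  n=1: λ₁ = 3.66π²/0.5² ≈ 144.491
  n=2: λ₂ = 14.64π²/0.5² ≈ 577.964 (4× faster decay)
  n=3: λ₃ = 32.94π²/0.5² ≈ 1300.419 (9× faster decay)
As t → ∞, higher modes decay exponentially faster. The n=1 mode dominates: φ ~ c₁ sin(πx/0.5) e^{-λ₁t}.
Decay rate: λ₁ = 3.66π²/0.5² ≈ 144.491.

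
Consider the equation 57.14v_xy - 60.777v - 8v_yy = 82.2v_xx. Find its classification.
Rewriting in standard form: -82.2v_xx + 57.14v_xy - 8v_yy - 60.777v = 0. Hyperbolic. (A = -82.2, B = 57.14, C = -8 gives B² - 4AC = 634.5796.)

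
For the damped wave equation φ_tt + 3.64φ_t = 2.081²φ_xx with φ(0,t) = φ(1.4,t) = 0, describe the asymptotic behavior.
φ → 0. Damping (γ=3.64) dissipates energy; oscillations decay exponentially.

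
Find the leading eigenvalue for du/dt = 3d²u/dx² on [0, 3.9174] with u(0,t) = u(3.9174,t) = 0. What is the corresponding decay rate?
Eigenvalues: λₙ = 3n²π²/3.9174².
First three modes:
  n=1: λ₁ = 3π²/3.9174² ≈ 1.929
  n=2: λ₂ = 12π²/3.9174² ≈ 7.718 (4× faster decay)
  n=3: λ₃ = 27π²/3.9174² ≈ 17.365 (9× faster decay)
As t → ∞, higher modes decay exponentially faster. The n=1 mode dominates: u ~ c₁ sin(πx/3.9174) e^{-λ₁t}.
Decay rate: λ₁ = 3π²/3.9174² ≈ 1.929.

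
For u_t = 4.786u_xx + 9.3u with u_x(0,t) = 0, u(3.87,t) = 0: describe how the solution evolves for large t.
u grows unboundedly. Reaction dominates diffusion (r=9.3 > κπ²/(4L²)≈0.79); solution grows exponentially.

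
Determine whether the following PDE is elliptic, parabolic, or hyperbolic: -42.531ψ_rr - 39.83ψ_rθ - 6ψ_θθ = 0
Coefficients: A = -42.531, B = -39.83, C = -6. B² - 4AC = 565.6849, which is positive, so the equation is hyperbolic.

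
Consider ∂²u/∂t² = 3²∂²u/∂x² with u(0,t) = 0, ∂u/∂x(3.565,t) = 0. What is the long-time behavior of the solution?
As t → ∞, u oscillates (no decay). Energy is conserved; the solution oscillates indefinitely as standing waves.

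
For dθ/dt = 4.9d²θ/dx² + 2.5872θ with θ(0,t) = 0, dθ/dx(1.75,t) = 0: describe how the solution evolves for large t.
θ → 0. Diffusion dominates reaction (r=2.5872 < κπ²/(4L²)≈3.95); solution decays.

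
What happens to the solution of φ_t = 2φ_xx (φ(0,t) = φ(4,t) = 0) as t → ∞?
φ → 0. Heat diffuses out through both boundaries.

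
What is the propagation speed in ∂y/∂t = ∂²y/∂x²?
Infinite. The heat equation is parabolic, not hyperbolic, so disturbances propagate instantly.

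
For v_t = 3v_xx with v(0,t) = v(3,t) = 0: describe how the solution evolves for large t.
v → 0. Heat diffuses out through both boundaries.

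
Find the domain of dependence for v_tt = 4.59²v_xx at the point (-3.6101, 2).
Domain of dependence: [-12.7901, 5.5699]. Signals travel at speed 4.59, so data within |x - -3.6101| ≤ 4.59·2 = 9.18 can reach the point.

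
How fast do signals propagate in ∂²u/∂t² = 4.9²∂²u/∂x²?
Speed = 4.9. Information travels along characteristics x = x₀ ± 4.9t.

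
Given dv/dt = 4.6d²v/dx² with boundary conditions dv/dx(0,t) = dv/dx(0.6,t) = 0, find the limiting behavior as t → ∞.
v → constant (steady state). Heat is conserved (no flux at boundaries); solution approaches the spatial average.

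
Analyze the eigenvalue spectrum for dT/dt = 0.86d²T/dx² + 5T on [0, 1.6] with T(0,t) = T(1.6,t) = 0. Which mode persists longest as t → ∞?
Eigenvalues: λₙ = 0.86n²π²/1.6² - 5.
First three modes:
  n=1: λ₁ = 0.86π²/1.6² - 5 ≈ -1.684
  n=2: λ₂ = 3.44π²/1.6² - 5 ≈ 8.262
  n=3: λ₃ = 7.74π²/1.6² - 5 ≈ 24.84
Since 0.86π²/1.6² ≈ 3.316 < 5, λ₁ < 0.
The n=1 mode grows fastest (−λₙ is largest for n=1) → dominates.
Asymptotic: T ~ c₁ sin(πx/1.6) e^{1.684t} (exponential growth at rate −λ₁ ≈ 1.684).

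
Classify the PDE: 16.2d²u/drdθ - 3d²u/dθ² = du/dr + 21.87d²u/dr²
Rewriting in standard form: -21.87d²u/dr² + 16.2d²u/drdθ - 3d²u/dθ² - du/dr = 0. A = -21.87, B = 16.2, C = -3. Discriminant B² - 4AC = 0. Since 0 = 0, parabolic.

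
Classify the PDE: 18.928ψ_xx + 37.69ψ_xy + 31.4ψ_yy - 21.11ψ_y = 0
A = 18.928, B = 37.69, C = 31.4. Discriminant B² - 4AC = -956.8207. Since -956.8207 < 0, elliptic.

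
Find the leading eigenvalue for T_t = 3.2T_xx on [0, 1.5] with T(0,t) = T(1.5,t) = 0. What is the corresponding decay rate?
Eigenvalues: λₙ = 3.2n²π²/1.5².
First three modes:
  n=1: λ₁ = 3.2π²/1.5² ≈ 14.037
  n=2: λ₂ = 12.8π²/1.5² ≈ 56.147 (4× faster decay)
  n=3: λ₃ = 28.8π²/1.5² ≈ 126.331 (9× faster decay)
As t → ∞, higher modes decay exponentially faster. The n=1 mode dominates: T ~ c₁ sin(πx/1.5) e^{-λ₁t}.
Decay rate: λ₁ = 3.2π²/1.5² ≈ 14.037.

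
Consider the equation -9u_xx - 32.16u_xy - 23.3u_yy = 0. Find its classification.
Hyperbolic. (A = -9, B = -32.16, C = -23.3 gives B² - 4AC = 195.4656.)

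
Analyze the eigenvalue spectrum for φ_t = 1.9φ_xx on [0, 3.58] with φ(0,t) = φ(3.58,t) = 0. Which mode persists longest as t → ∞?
Eigenvalues: λₙ = 1.9n²π²/3.58².
First three modes:
  n=1: λ₁ = 1.9π²/3.58² ≈ 1.463
  n=2: λ₂ = 7.6π²/3.58² ≈ 5.853 (4× faster decay)
  n=3: λ₃ = 17.1π²/3.58² ≈ 13.168 (9× faster decay)
As t → ∞, higher modes decay exponentially faster. The n=1 mode dominates: φ ~ c₁ sin(πx/3.58) e^{-λ₁t}.
Decay rate: λ₁ = 1.9π²/3.58² ≈ 1.463.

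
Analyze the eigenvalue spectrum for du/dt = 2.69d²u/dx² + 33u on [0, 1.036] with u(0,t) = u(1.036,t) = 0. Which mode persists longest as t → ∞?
Eigenvalues: λₙ = 2.69n²π²/1.036² - 33.
First three modes:
  n=1: λ₁ = 2.69π²/1.036² - 33 ≈ -8.264
  n=2: λ₂ = 10.76π²/1.036² - 33 ≈ 65.945
  n=3: λ₃ = 24.21π²/1.036² - 33 ≈ 189.626
Since 2.69π²/1.036² ≈ 24.736 < 33, λ₁ < 0.
The n=1 mode grows fastest (−λₙ is largest for n=1) → dominates.
Asymptotic: u ~ c₁ sin(πx/1.036) e^{8.264t} (exponential growth at rate −λ₁ ≈ 8.264).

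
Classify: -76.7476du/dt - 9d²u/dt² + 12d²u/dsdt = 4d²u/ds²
Rewriting in standard form: -4d²u/ds² + 12d²u/dsdt - 9d²u/dt² - 76.7476du/dt = 0. Parabolic (discriminant = 0).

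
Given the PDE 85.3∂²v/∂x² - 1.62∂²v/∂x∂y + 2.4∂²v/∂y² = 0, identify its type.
The second-order coefficients are A = 85.3, B = -1.62, C = 2.4. Since B² - 4AC = -816.2556 < 0, this is an elliptic PDE.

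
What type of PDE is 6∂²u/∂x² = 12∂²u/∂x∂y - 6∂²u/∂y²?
Rewriting in standard form: 6∂²u/∂x² - 12∂²u/∂x∂y + 6∂²u/∂y² = 0. With A = 6, B = -12, C = 6, the discriminant is 0. This is a parabolic PDE.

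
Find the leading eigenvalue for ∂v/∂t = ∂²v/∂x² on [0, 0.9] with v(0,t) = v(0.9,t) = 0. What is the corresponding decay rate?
Eigenvalues: λₙ = n²π²/0.9².
First three modes:
  n=1: λ₁ = π²/0.9² ≈ 12.185
  n=2: λ₂ = 4π²/0.9² ≈ 48.739 (4× faster decay)
  n=3: λ₃ = 9π²/0.9² ≈ 109.662 (9× faster decay)
As t → ∞, higher modes decay exponentially faster. The n=1 mode dominates: v ~ c₁ sin(πx/0.9) e^{-λ₁t}.
Decay rate: λ₁ = π²/0.9² ≈ 12.185.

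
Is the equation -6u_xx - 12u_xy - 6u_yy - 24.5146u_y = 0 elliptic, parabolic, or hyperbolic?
Computing B² - 4AC with A = -6, B = -12, C = -6: discriminant = 0 (zero). Answer: parabolic.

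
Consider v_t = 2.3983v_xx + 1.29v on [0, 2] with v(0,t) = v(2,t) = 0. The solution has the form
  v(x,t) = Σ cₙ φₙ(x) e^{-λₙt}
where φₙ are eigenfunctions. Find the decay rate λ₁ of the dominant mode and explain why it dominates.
Eigenvalues: λₙ = 2.3983n²π²/2² - 1.29.
First three modes:
  n=1: λ₁ = 2.3983π²/2² - 1.29 ≈ 4.628
  n=2: λ₂ = 9.5932π²/2² - 1.29 ≈ 22.38
  n=3: λ₃ = 21.5847π²/2² - 1.29 ≈ 51.968
Since 2.3983π²/2² ≈ 5.918 > 1.29, all λₙ > 0.
The n=1 mode decays slowest → dominates as t → ∞.
Asymptotic: v ~ c₁ sin(πx/2) e^{-λ₁t} with decay rate λ₁ ≈ 4.628.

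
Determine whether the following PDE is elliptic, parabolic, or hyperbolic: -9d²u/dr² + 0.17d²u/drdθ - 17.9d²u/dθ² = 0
Coefficients: A = -9, B = 0.17, C = -17.9. B² - 4AC = -644.3711, which is negative, so the equation is elliptic.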